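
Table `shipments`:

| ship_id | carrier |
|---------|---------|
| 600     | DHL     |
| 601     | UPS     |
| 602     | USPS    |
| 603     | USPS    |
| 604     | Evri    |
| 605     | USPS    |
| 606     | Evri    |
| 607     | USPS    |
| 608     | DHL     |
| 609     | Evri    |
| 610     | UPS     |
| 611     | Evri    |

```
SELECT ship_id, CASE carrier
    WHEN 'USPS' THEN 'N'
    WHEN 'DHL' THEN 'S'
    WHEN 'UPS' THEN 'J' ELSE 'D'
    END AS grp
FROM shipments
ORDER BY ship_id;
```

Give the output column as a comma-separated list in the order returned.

ship_id=600: carrier='DHL' → S
ship_id=601: carrier='UPS' → J
ship_id=602: carrier='USPS' → N
ship_id=603: carrier='USPS' → N
ship_id=604: ELSE → D
ship_id=605: carrier='USPS' → N
ship_id=606: ELSE → D
ship_id=607: carrier='USPS' → N
ship_id=608: carrier='DHL' → S
ship_id=609: ELSE → D
ship_id=610: carrier='UPS' → J
ship_id=611: ELSE → D

S, J, N, N, D, N, D, N, S, D, J, D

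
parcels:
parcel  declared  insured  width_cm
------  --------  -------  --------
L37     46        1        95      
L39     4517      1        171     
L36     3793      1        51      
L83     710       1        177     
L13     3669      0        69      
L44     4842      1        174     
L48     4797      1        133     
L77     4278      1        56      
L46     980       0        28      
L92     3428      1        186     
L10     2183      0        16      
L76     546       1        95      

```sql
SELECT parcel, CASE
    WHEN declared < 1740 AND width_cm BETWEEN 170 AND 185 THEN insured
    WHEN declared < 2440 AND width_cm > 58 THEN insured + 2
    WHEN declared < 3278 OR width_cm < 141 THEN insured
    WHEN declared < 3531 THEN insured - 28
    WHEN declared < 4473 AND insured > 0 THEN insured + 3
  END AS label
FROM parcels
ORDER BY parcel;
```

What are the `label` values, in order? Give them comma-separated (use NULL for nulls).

0, 0, 1, 3, NULL, NULL, 0, 1, 3, 1, 1, -27

parcel=L10: declared < 3278 OR width_cm < 141 → 0
parcel=L13: declared < 3278 OR width_cm < 141 → 0
parcel=L36: declared < 3278 OR width_cm < 141 → 1
parcel=L37: declared < 2440 AND width_cm > 58 → 3
parcel=L39: (no match → NULL) → NULL
parcel=L44: (no match → NULL) → NULL
parcel=L46: declared < 3278 OR width_cm < 141 → 0
parcel=L48: declared < 3278 OR width_cm < 141 → 1
parcel=L76: declared < 2440 AND width_cm > 58 → 3
parcel=L77: declared < 3278 OR width_cm < 141 → 1
parcel=L83: declared < 1740 AND width_cm BETWEEN 170 AND 185 → 1
parcel=L92: declared < 3531 → -27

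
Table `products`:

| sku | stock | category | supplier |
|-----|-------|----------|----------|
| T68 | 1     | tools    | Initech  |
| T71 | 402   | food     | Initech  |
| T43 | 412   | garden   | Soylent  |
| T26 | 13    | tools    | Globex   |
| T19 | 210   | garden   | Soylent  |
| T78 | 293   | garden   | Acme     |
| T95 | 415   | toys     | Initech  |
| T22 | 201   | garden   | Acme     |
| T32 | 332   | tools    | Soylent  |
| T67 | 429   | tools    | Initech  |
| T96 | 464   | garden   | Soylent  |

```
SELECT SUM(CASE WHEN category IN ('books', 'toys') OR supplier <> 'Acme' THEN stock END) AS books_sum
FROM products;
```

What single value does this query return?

sku=T68: ✓ → 1
sku=T71: ✓ → 402
sku=T43: ✓ → 412
sku=T26: ✓ → 13
sku=T19: ✓ → 210
sku=T78: ✗
sku=T95: ✓ → 415
sku=T22: ✗
sku=T32: ✓ → 332
sku=T67: ✓ → 429
sku=T96: ✓ → 464
books_sum = 1 + 402 + 412 + 13 + 210 + 415 + 332 + 429 + 464 = 2678

2678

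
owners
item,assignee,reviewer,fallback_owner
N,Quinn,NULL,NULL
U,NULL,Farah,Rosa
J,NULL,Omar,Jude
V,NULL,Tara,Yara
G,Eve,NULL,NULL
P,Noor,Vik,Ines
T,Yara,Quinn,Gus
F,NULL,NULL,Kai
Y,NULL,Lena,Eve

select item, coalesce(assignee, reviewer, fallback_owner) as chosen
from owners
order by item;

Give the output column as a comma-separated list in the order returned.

Kai, Eve, Omar, Quinn, Noor, Yara, Farah, Tara, Lena

item=F: assignee=NULL, reviewer=NULL, fallback_owner=Kai → Kai
item=G: assignee=Eve → Eve
item=J: assignee=NULL, reviewer=Omar → Omar
item=N: assignee=Quinn → Quinn
item=P: assignee=Noor → Noor
item=T: assignee=Yara → Yara
item=U: assignee=NULL, reviewer=Farah → Farah
item=V: assignee=NULL, reviewer=Tara → Tara
item=Y: assignee=NULL, reviewer=Lena → Lena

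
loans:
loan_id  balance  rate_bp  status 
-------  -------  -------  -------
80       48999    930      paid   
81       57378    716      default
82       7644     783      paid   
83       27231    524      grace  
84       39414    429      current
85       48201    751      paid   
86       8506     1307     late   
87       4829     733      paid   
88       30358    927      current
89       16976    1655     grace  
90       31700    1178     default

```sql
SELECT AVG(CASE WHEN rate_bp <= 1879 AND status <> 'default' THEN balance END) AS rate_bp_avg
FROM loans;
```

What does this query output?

25795.3333333333

loan_id=80: ✓ → 48999
loan_id=81: ✗
loan_id=82: ✓ → 7644
loan_id=83: ✓ → 27231
loan_id=84: ✓ → 39414
loan_id=85: ✓ → 48201
loan_id=86: ✓ → 8506
loan_id=87: ✓ → 4829
loan_id=88: ✓ → 30358
loan_id=89: ✓ → 16976
loan_id=90: ✗
rate_bp_avg = (48999 + 7644 + 27231 + 39414 + 48201 + 8506 + 4829 + 30358 + 16976) / 9 = 25795.3333333333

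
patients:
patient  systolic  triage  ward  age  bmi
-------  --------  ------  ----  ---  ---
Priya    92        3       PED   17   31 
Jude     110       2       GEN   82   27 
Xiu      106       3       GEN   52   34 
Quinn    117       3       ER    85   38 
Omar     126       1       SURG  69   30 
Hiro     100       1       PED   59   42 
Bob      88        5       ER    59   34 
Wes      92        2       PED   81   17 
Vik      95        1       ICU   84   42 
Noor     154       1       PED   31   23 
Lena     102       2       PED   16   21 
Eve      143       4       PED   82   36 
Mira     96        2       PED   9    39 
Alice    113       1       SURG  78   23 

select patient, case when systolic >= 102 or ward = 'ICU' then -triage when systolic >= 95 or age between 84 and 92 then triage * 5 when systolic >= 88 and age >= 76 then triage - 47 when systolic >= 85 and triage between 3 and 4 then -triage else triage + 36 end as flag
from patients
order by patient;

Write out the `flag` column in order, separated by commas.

-1, 41, -4, 5, -2, -2, 10, -1, -1, -3, -3, -1, -45, -3

patient=Alice: systolic >= 102 or ward = 'ICU' → -1
patient=Bob: ELSE → 41
patient=Eve: systolic >= 102 or ward = 'ICU' → -4
patient=Hiro: systolic >= 95 or age between 84 and 92 → 5
patient=Jude: systolic >= 102 or ward = 'ICU' → -2
patient=Lena: systolic >= 102 or ward = 'ICU' → -2
patient=Mira: systolic >= 95 or age between 84 and 92 → 10
patient=Noor: systolic >= 102 or ward = 'ICU' → -1
patient=Omar: systolic >= 102 or ward = 'ICU' → -1
patient=Priya: systolic >= 85 and triage between 3 and 4 → -3
patient=Quinn: systolic >= 102 or ward = 'ICU' → -3
patient=Vik: systolic >= 102 or ward = 'ICU' → -1
patient=Wes: systolic >= 88 and age >= 76 → -45
patient=Xiu: systolic >= 102 or ward = 'ICU' → -3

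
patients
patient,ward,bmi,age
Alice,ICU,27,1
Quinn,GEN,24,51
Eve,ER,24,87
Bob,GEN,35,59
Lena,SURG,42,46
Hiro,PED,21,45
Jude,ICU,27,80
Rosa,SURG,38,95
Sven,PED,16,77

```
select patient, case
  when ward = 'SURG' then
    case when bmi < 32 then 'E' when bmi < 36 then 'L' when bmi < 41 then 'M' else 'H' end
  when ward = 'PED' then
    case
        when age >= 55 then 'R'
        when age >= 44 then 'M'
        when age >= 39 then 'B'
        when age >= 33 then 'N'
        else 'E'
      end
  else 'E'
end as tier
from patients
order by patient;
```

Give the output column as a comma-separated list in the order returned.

E, E, E, M, E, H, E, M, R

patient=Alice: ward='ICU' → outer ELSE → E
patient=Bob: ward='GEN' → outer ELSE → E
patient=Eve: ward='ER' → outer ELSE → E
patient=Hiro: ward='PED' → inner[age >= 44] → M
patient=Jude: ward='ICU' → outer ELSE → E
patient=Lena: ward='SURG' → inner[ELSE] → H
patient=Quinn: ward='GEN' → outer ELSE → E
patient=Rosa: ward='SURG' → inner[bmi < 41] → M
patient=Sven: ward='PED' → inner[age >= 55] → R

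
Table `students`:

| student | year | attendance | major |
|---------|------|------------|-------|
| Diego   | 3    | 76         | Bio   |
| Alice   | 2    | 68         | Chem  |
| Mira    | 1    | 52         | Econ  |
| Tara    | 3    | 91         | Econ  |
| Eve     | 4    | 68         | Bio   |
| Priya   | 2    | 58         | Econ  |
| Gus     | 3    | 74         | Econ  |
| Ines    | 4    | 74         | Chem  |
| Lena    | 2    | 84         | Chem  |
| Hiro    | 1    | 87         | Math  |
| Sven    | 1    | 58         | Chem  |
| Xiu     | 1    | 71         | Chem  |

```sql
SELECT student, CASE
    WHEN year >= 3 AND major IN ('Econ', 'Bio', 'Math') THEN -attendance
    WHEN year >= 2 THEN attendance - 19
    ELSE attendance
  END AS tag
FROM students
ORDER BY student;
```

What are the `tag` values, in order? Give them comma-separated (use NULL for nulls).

49, -76, -68, -74, 87, 55, 65, 52, 39, 58, -91, 71

student=Alice: year >= 2 → 49
student=Diego: year >= 3 AND major IN ('Econ', 'Bio', 'Math') → -76
student=Eve: year >= 3 AND major IN ('Econ', 'Bio', 'Math') → -68
student=Gus: year >= 3 AND major IN ('Econ', 'Bio', 'Math') → -74
student=Hiro: ELSE → 87
student=Ines: year >= 2 → 55
student=Lena: year >= 2 → 65
student=Mira: ELSE → 52
student=Priya: year >= 2 → 39
student=Sven: ELSE → 58
student=Tara: year >= 3 AND major IN ('Econ', 'Bio', 'Math') → -91
student=Xiu: ELSE → 71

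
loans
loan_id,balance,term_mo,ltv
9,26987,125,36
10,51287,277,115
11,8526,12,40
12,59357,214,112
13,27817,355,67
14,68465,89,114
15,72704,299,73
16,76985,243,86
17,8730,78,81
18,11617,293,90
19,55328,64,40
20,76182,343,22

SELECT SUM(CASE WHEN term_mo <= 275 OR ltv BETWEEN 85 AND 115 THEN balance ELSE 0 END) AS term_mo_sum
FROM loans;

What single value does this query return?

367282

loan_id=9: ✓ → 26987
loan_id=10: ✓ → 51287
loan_id=11: ✓ → 8526
loan_id=12: ✓ → 59357
loan_id=13: ✗
loan_id=14: ✓ → 68465
loan_id=15: ✗
loan_id=16: ✓ → 76985
loan_id=17: ✓ → 8730
loan_id=18: ✓ → 11617
loan_id=19: ✓ → 55328
loan_id=20: ✗
term_mo_sum = 26987 + 51287 + 8526 + 59357 + 68465 + 76985 + 8730 + 11617 + 55328 = 367282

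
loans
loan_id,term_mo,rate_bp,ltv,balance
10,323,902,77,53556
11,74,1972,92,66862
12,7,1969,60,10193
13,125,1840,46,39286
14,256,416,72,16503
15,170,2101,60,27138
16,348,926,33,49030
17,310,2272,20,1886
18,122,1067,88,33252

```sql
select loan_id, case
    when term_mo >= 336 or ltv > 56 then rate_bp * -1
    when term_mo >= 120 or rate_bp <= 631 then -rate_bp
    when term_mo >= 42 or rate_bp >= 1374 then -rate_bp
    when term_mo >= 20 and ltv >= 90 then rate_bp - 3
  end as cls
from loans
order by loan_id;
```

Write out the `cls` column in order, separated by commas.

loan_id=10: term_mo >= 336 or ltv > 56 → -902
loan_id=11: term_mo >= 336 or ltv > 56 → -1972
loan_id=12: term_mo >= 336 or ltv > 56 → -1969
loan_id=13: term_mo >= 120 or rate_bp <= 631 → -1840
loan_id=14: term_mo >= 336 or ltv > 56 → -416
loan_id=15: term_mo >= 336 or ltv > 56 → -2101
loan_id=16: term_mo >= 336 or ltv > 56 → -926
loan_id=17: term_mo >= 120 or rate_bp <= 631 → -2272
loan_id=18: term_mo >= 336 or ltv > 56 → -1067

-902, -1972, -1969, -1840, -416, -2101, -926, -2272, -1067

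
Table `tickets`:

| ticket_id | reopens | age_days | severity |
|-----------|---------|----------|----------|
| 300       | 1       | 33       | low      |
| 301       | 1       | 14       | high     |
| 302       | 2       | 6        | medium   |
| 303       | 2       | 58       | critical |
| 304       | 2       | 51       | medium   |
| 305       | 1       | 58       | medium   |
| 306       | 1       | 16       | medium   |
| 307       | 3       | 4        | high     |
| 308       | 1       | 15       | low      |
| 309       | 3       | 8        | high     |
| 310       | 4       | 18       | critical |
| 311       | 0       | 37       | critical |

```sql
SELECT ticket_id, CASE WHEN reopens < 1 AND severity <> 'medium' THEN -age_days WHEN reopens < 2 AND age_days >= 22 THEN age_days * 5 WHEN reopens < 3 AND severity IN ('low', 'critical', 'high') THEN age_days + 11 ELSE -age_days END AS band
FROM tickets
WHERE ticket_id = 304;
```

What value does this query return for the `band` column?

ticket_id = 304: reopens=2, age_days=51, severity=medium.
reopens < 1 AND severity <> 'medium' → false
reopens < 2 AND age_days >= 22 → false
reopens < 3 AND severity IN ('low', 'critical', 'high') → false
No prior WHEN matched → ELSE → -51

-51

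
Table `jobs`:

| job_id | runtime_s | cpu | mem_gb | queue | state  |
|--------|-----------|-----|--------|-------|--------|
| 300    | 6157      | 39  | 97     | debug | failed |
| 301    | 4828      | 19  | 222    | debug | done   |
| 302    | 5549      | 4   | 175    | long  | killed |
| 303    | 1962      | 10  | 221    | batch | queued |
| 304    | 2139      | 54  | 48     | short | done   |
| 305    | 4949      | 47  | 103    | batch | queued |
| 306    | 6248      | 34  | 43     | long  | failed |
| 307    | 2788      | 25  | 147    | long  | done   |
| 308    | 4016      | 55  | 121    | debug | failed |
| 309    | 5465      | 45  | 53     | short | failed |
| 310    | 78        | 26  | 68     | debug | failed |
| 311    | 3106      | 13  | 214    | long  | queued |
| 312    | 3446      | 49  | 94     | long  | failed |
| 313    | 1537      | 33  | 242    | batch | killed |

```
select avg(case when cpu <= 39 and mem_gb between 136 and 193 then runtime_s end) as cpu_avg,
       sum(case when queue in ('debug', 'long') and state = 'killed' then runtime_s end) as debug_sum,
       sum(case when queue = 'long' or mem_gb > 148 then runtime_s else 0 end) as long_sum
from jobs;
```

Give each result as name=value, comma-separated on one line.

[cpu_avg: cpu <= 39 and mem_gb between 136 and 193]
job_id=300: ✗
job_id=301: ✗
job_id=302: ✓ → 5549
job_id=303: ✗
job_id=304: ✗
job_id=305: ✗
job_id=306: ✗
job_id=307: ✓ → 2788
job_id=308: ✗
job_id=309: ✗
job_id=310: ✗
job_id=311: ✗
job_id=312: ✗
job_id=313: ✗
cpu_avg = (5549 + 2788) / 2 = 4168.5
—
[debug_sum: queue in ('debug', 'long') and state = 'killed']
job_id=300: ✗
job_id=301: ✗
job_id=302: ✓ → 5549
job_id=303: ✗
job_id=304: ✗
job_id=305: ✗
job_id=306: ✗
job_id=307: ✗
job_id=308: ✗
job_id=309: ✗
job_id=310: ✗
job_id=311: ✗
job_id=312: ✗
job_id=313: ✗
debug_sum = 5549
—
[long_sum: queue = 'long' or mem_gb > 148]
job_id=300: ✗
job_id=301: ✓ → 4828
job_id=302: ✓ → 5549
job_id=303: ✓ → 1962
job_id=304: ✗
job_id=305: ✗
job_id=306: ✓ → 6248
job_id=307: ✓ → 2788
job_id=308: ✗
job_id=309: ✗
job_id=310: ✗
job_id=311: ✓ → 3106
job_id=312: ✓ → 3446
job_id=313: ✓ → 1537
long_sum = 4828 + 5549 + 1962 + 6248 + 2788 + 3106 + 3446 + 1537 = 29464

cpu_avg=4168.5, debug_sum=5549, long_sum=29464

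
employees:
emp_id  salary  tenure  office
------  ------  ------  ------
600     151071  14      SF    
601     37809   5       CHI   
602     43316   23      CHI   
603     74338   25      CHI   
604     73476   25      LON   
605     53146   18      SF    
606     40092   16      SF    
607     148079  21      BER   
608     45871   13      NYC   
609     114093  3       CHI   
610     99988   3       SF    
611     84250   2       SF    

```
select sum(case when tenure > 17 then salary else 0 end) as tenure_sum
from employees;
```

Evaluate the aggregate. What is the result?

emp_id=600: ✗
emp_id=601: ✗
emp_id=602: ✓ → 43316
emp_id=603: ✓ → 74338
emp_id=604: ✓ → 73476
emp_id=605: ✓ → 53146
emp_id=606: ✗
emp_id=607: ✓ → 148079
emp_id=608: ✗
emp_id=609: ✗
emp_id=610: ✗
emp_id=611: ✗
tenure_sum = 43316 + 74338 + 73476 + 53146 + 148079 = 392355

392355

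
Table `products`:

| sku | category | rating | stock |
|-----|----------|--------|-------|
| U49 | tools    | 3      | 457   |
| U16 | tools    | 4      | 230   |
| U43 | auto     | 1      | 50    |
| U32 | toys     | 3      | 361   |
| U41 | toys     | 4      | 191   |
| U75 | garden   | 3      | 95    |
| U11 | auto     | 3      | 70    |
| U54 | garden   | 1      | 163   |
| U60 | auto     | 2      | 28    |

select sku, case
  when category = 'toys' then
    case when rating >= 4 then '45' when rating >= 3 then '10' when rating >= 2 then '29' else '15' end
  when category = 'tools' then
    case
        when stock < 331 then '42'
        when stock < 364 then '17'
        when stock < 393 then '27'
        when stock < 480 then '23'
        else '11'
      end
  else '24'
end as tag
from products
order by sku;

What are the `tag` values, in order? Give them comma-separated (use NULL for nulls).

sku=U11: category='auto' → outer ELSE → 24
sku=U16: category='tools' → inner[stock < 331] → 42
sku=U32: category='toys' → inner[rating >= 3] → 10
sku=U41: category='toys' → inner[rating >= 4] → 45
sku=U43: category='auto' → outer ELSE → 24
sku=U49: category='tools' → inner[stock < 480] → 23
sku=U54: category='garden' → outer ELSE → 24
sku=U60: category='auto' → outer ELSE → 24
sku=U75: category='garden' → outer ELSE → 24

24, 42, 10, 45, 24, 23, 24, 24, 24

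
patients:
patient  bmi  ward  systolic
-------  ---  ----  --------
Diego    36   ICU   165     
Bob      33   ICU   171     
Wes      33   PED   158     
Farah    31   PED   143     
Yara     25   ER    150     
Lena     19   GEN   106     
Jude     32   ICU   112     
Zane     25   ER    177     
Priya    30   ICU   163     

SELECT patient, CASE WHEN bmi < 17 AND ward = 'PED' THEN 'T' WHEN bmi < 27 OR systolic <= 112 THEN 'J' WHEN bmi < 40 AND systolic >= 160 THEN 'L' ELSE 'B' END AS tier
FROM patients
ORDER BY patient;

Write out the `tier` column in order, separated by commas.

L, L, B, J, J, L, B, J, J

patient=Bob: bmi < 40 AND systolic >= 160 → L
patient=Diego: bmi < 40 AND systolic >= 160 → L
patient=Farah: ELSE → B
patient=Jude: bmi < 27 OR systolic <= 112 → J
patient=Lena: bmi < 27 OR systolic <= 112 → J
patient=Priya: bmi < 40 AND systolic >= 160 → L
patient=Wes: ELSE → B
patient=Yara: bmi < 27 OR systolic <= 112 → J
patient=Zane: bmi < 27 OR systolic <= 112 → J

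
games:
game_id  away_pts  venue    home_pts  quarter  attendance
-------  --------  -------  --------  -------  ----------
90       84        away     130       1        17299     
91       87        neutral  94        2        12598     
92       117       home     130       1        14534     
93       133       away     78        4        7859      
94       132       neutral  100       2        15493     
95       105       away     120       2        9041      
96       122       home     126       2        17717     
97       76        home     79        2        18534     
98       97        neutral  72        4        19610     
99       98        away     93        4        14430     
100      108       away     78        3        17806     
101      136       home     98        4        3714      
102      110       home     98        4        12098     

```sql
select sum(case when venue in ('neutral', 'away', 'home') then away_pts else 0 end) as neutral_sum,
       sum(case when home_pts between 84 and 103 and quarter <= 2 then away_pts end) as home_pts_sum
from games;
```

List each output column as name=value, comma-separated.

neutral_sum=1405, home_pts_sum=219

[neutral_sum: venue in ('neutral', 'away', 'home')]
game_id=90: ✓ → 84
game_id=91: ✓ → 87
game_id=92: ✓ → 117
game_id=93: ✓ → 133
game_id=94: ✓ → 132
game_id=95: ✓ → 105
game_id=96: ✓ → 122
game_id=97: ✓ → 76
game_id=98: ✓ → 97
game_id=99: ✓ → 98
game_id=100: ✓ → 108
game_id=101: ✓ → 136
game_id=102: ✓ → 110
neutral_sum = 84 + 87 + 117 + 133 + 132 + 105 + 122 + 76 + 97 + 98 + 108 + 136 + 110 = 1405
—
[home_pts_sum: home_pts between 84 and 103 and quarter <= 2]
game_id=90: ✗
game_id=91: ✓ → 87
game_id=92: ✗
game_id=93: ✗
game_id=94: ✓ → 132
game_id=95: ✗
game_id=96: ✗
game_id=97: ✗
game_id=98: ✗
game_id=99: ✗
game_id=100: ✗
game_id=101: ✗
game_id=102: ✗
home_pts_sum = 87 + 132 = 219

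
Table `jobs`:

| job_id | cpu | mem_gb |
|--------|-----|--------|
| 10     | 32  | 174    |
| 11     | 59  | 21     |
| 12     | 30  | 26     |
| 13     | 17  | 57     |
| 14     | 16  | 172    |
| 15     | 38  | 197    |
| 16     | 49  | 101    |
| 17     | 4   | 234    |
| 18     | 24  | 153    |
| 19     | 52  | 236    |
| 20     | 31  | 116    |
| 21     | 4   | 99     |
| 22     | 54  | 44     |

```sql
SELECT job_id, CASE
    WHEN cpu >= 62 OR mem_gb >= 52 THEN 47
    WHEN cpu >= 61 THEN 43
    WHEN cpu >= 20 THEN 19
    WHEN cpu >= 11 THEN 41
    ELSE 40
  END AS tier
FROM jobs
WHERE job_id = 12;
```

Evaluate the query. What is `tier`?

job_id = 12: cpu=30, mem_gb=26.
cpu >= 62 OR mem_gb >= 52 → false
cpu >= 61 → false
cpu >= 20 → true → 19

19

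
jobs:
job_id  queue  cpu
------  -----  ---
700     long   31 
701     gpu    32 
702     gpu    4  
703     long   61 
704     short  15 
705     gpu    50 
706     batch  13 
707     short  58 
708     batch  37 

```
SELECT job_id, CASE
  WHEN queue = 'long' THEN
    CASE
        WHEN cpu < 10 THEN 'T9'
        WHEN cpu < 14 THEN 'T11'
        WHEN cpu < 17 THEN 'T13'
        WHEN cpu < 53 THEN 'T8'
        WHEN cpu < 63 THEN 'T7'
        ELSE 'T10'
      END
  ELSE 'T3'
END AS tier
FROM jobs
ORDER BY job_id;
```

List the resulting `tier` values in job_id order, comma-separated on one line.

job_id=700: queue='long' → inner[cpu < 53] → T8
job_id=701: queue='gpu' → outer ELSE → T3
job_id=702: queue='gpu' → outer ELSE → T3
job_id=703: queue='long' → inner[cpu < 63] → T7
job_id=704: queue='short' → outer ELSE → T3
job_id=705: queue='gpu' → outer ELSE → T3
job_id=706: queue='batch' → outer ELSE → T3
job_id=707: queue='short' → outer ELSE → T3
job_id=708: queue='batch' → outer ELSE → T3

T8, T3, T3, T7, T3, T3, T3, T3, T3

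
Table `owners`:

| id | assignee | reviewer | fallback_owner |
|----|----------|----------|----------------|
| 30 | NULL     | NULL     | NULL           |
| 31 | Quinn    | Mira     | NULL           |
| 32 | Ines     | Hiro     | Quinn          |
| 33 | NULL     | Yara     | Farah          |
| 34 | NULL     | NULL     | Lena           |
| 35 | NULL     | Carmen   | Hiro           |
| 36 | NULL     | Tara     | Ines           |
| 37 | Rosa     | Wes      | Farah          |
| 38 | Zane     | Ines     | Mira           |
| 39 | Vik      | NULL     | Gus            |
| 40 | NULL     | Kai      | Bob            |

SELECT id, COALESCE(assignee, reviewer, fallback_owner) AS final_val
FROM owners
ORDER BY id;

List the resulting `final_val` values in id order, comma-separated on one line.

id=30: assignee=NULL, reviewer=NULL, fallback_owner=NULL (all NULL) → NULL
id=31: assignee=Quinn → Quinn
id=32: assignee=Ines → Ines
id=33: assignee=NULL, reviewer=Yara → Yara
id=34: assignee=NULL, reviewer=NULL, fallback_owner=Lena → Lena
id=35: assignee=NULL, reviewer=Carmen → Carmen
id=36: assignee=NULL, reviewer=Tara → Tara
id=37: assignee=Rosa → Rosa
id=38: assignee=Zane → Zane
id=39: assignee=Vik → Vik
id=40: assignee=NULL, reviewer=Kai → Kai

NULL, Quinn, Ines, Yara, Lena, Carmen, Tara, Rosa, Zane, Vik, Kai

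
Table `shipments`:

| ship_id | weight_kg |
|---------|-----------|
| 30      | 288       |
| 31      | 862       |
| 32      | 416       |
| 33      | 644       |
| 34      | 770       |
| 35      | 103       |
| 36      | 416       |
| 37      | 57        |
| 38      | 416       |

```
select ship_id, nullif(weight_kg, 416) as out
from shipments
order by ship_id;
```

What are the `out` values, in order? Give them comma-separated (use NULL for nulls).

288, 862, NULL, 644, 770, 103, NULL, 57, NULL

ship_id=30: weight_kg=288 vs 416: differ → 288
ship_id=31: weight_kg=862 vs 416: differ → 862
ship_id=32: weight_kg=416 vs 416: equal → NULL
ship_id=33: weight_kg=644 vs 416: differ → 644
ship_id=34: weight_kg=770 vs 416: differ → 770
ship_id=35: weight_kg=103 vs 416: differ → 103
ship_id=36: weight_kg=416 vs 416: equal → NULL
ship_id=37: weight_kg=57 vs 416: differ → 57
ship_id=38: weight_kg=416 vs 416: equal → NULL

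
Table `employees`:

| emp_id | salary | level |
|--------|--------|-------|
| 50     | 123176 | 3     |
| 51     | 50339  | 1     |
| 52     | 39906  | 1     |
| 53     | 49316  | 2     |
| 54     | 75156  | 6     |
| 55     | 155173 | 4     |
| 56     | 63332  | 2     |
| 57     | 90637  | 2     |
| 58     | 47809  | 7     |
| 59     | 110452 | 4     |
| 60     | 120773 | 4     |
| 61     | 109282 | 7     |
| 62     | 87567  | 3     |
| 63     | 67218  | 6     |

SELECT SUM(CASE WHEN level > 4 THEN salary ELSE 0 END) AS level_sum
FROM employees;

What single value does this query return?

emp_id=50: ✗
emp_id=51: ✗
emp_id=52: ✗
emp_id=53: ✗
emp_id=54: ✓ → 75156
emp_id=55: ✗
emp_id=56: ✗
emp_id=57: ✗
emp_id=58: ✓ → 47809
emp_id=59: ✗
emp_id=60: ✗
emp_id=61: ✓ → 109282
emp_id=62: ✗
emp_id=63: ✓ → 67218
level_sum = 75156 + 47809 + 109282 + 67218 = 299465

299465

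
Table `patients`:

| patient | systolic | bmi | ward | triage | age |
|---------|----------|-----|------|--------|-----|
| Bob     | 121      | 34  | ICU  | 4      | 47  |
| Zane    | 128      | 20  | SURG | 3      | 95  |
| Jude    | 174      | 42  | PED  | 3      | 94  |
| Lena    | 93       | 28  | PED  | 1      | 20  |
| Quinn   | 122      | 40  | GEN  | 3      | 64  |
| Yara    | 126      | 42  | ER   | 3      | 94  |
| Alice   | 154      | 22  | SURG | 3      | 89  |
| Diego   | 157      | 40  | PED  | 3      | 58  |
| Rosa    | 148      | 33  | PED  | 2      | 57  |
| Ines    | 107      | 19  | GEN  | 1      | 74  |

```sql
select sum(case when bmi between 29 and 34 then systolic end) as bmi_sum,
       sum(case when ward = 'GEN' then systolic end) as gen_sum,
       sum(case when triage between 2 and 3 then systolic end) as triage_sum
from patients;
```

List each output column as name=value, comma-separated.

[bmi_sum: bmi between 29 and 34]
patient=Bob: ✓ → 121
patient=Zane: ✗
patient=Jude: ✗
patient=Lena: ✗
patient=Quinn: ✗
patient=Yara: ✗
patient=Alice: ✗
patient=Diego: ✗
patient=Rosa: ✓ → 148
patient=Ines: ✗
bmi_sum = 121 + 148 = 269
—
[gen_sum: ward = 'GEN']
patient=Bob: ✗
patient=Zane: ✗
patient=Jude: ✗
patient=Lena: ✗
patient=Quinn: ✓ → 122
patient=Yara: ✗
patient=Alice: ✗
patient=Diego: ✗
patient=Rosa: ✗
patient=Ines: ✓ → 107
gen_sum = 122 + 107 = 229
—
[triage_sum: triage between 2 and 3]
patient=Bob: ✗
patient=Zane: ✓ → 128
patient=Jude: ✓ → 174
patient=Lena: ✗
patient=Quinn: ✓ → 122
patient=Yara: ✓ → 126
patient=Alice: ✓ → 154
patient=Diego: ✓ → 157
patient=Rosa: ✓ → 148
patient=Ines: ✗
triage_sum = 128 + 174 + 122 + 126 + 154 + 157 + 148 = 1009

bmi_sum=269, gen_sum=229, triage_sum=1009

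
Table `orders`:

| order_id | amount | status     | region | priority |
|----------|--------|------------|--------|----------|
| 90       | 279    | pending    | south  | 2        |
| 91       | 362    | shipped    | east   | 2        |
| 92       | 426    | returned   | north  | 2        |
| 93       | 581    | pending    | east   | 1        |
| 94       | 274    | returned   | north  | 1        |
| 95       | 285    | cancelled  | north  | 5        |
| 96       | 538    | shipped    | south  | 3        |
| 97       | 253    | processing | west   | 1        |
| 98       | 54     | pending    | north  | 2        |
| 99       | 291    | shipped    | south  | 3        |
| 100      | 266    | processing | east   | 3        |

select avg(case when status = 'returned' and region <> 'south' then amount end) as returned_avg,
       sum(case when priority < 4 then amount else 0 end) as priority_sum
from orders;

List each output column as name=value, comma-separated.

returned_avg=350, priority_sum=3324

[returned_avg: status = 'returned' and region <> 'south']
order_id=90: ✗
order_id=91: ✗
order_id=92: ✓ → 426
order_id=93: ✗
order_id=94: ✓ → 274
order_id=95: ✗
order_id=96: ✗
order_id=97: ✗
order_id=98: ✗
order_id=99: ✗
order_id=100: ✗
returned_avg = (426 + 274) / 2 = 350
—
[priority_sum: priority < 4]
order_id=90: ✓ → 279
order_id=91: ✓ → 362
order_id=92: ✓ → 426
order_id=93: ✓ → 581
order_id=94: ✓ → 274
order_id=95: ✗
order_id=96: ✓ → 538
order_id=97: ✓ → 253
order_id=98: ✓ → 54
order_id=99: ✓ → 291
order_id=100: ✓ → 266
priority_sum = 279 + 362 + 426 + 581 + 274 + 538 + 253 + 54 + 291 + 266 = 3324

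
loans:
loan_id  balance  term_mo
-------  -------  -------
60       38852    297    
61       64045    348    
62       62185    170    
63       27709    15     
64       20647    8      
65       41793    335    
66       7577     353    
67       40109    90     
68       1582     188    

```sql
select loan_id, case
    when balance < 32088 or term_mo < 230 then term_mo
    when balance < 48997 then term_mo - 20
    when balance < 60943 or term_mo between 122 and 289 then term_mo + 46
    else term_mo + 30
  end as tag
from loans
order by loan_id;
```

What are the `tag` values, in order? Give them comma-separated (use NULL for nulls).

loan_id=60: balance < 48997 → 277
loan_id=61: ELSE → 378
loan_id=62: balance < 32088 or term_mo < 230 → 170
loan_id=63: balance < 32088 or term_mo < 230 → 15
loan_id=64: balance < 32088 or term_mo < 230 → 8
loan_id=65: balance < 48997 → 315
loan_id=66: balance < 32088 or term_mo < 230 → 353
loan_id=67: balance < 32088 or term_mo < 230 → 90
loan_id=68: balance < 32088 or term_mo < 230 → 188

277, 378, 170, 15, 8, 315, 353, 90, 188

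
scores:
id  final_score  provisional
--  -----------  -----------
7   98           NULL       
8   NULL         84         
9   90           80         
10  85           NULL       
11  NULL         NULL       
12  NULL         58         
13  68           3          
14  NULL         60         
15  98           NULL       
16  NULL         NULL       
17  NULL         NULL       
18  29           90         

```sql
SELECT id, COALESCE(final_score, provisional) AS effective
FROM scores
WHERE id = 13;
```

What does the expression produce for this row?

68

id = 13: final_score=68, provisional=3.
final_score=68 → 68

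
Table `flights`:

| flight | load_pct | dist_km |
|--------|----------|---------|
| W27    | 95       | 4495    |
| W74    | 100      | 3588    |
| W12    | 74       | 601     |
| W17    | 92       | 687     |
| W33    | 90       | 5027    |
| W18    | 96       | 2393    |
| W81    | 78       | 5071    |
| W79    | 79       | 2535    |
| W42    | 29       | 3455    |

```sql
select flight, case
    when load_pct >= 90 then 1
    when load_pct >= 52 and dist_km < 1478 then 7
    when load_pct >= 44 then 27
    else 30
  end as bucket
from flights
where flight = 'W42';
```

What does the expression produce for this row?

flight = W42: load_pct=29, dist_km=3455.
load_pct >= 90 → false
load_pct >= 52 and dist_km < 1478 → false
load_pct >= 44 → false
No prior WHEN matched → ELSE → 30

30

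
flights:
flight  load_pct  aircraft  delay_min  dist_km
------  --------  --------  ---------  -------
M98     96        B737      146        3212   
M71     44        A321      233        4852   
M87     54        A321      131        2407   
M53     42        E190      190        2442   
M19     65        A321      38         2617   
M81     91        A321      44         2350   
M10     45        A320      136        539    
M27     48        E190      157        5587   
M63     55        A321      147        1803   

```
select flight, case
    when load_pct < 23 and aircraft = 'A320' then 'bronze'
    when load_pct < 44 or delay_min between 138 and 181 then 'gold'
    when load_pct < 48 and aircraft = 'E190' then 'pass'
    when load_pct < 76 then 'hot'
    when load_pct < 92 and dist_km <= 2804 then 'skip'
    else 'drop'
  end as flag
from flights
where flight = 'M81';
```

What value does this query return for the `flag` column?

skip

flight = M81: load_pct=91, aircraft=A321, delay_min=44, dist_km=2350.
load_pct < 23 and aircraft = 'A320' → false
load_pct < 44 or delay_min between 138 and 181 → false
load_pct < 48 and aircraft = 'E190' → false
load_pct < 76 → false
load_pct < 92 and dist_km <= 2804 → true → skip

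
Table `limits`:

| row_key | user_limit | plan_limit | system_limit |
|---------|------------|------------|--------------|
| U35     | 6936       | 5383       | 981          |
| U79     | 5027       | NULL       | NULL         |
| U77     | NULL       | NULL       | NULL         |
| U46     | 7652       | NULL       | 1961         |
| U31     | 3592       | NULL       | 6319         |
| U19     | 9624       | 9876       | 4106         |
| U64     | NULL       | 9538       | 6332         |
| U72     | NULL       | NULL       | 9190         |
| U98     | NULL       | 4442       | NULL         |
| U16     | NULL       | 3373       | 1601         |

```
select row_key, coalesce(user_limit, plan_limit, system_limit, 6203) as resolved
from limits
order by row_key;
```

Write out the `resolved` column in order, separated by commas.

3373, 9624, 3592, 6936, 7652, 9538, 9190, 6203, 5027, 4442

row_key=U16: user_limit=NULL, plan_limit=3373 → 3373
row_key=U19: user_limit=9624 → 9624
row_key=U31: user_limit=3592 → 3592
row_key=U35: user_limit=6936 → 6936
row_key=U46: user_limit=7652 → 7652
row_key=U64: user_limit=NULL, plan_limit=9538 → 9538
row_key=U72: user_limit=NULL, plan_limit=NULL, system_limit=9190 → 9190
row_key=U77: user_limit=NULL, plan_limit=NULL, system_limit=NULL, → literal 6203 → 6203
row_key=U79: user_limit=5027 → 5027
row_key=U98: user_limit=NULL, plan_limit=4442 → 4442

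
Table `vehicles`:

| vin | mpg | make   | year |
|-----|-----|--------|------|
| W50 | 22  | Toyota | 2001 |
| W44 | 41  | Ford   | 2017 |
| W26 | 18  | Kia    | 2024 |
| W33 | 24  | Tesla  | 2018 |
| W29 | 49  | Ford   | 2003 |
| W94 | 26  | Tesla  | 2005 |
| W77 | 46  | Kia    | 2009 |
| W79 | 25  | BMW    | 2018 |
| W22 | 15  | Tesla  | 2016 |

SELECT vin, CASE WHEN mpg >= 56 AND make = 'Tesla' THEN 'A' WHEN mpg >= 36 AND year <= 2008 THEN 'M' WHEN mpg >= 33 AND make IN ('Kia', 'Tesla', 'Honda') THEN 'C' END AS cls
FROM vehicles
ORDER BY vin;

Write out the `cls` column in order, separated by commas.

vin=W22: (no match → NULL) → NULL
vin=W26: (no match → NULL) → NULL
vin=W29: mpg >= 36 AND year <= 2008 → M
vin=W33: (no match → NULL) → NULL
vin=W44: (no match → NULL) → NULL
vin=W50: (no match → NULL) → NULL
vin=W77: mpg >= 33 AND make IN ('Kia', 'Tesla', 'Honda') → C
vin=W79: (no match → NULL) → NULL
vin=W94: (no match → NULL) → NULL

NULL, NULL, M, NULL, NULL, NULL, C, NULL, NULL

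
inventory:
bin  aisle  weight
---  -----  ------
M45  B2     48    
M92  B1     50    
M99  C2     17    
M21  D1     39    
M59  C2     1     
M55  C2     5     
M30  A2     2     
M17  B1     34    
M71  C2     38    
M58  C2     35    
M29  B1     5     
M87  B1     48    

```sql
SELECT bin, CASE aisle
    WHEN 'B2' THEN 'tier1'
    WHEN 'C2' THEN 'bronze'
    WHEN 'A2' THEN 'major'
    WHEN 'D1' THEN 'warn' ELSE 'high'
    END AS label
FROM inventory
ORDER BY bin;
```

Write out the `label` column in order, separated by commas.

bin=M17: ELSE → high
bin=M21: aisle='D1' → warn
bin=M29: ELSE → high
bin=M30: aisle='A2' → major
bin=M45: aisle='B2' → tier1
bin=M55: aisle='C2' → bronze
bin=M58: aisle='C2' → bronze
bin=M59: aisle='C2' → bronze
bin=M71: aisle='C2' → bronze
bin=M87: ELSE → high
bin=M92: ELSE → high
bin=M99: aisle='C2' → bronze

high, warn, high, major, tier1, bronze, bronze, bronze, bronze, high, high, bronze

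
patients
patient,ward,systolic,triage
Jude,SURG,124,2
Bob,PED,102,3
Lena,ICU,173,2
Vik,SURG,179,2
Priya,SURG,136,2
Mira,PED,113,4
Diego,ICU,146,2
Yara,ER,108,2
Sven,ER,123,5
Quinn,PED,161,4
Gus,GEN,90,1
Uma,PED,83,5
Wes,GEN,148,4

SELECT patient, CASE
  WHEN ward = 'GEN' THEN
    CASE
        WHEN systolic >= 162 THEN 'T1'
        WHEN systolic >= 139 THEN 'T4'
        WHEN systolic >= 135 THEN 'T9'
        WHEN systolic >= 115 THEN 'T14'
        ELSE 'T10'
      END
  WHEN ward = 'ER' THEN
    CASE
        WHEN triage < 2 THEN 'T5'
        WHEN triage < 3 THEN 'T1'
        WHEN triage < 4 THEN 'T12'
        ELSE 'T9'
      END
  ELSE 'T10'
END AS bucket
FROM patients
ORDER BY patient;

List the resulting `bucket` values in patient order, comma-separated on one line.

patient=Bob: ward='PED' → outer ELSE → T10
patient=Diego: ward='ICU' → outer ELSE → T10
patient=Gus: ward='GEN' → inner[ELSE] → T10
patient=Jude: ward='SURG' → outer ELSE → T10
patient=Lena: ward='ICU' → outer ELSE → T10
patient=Mira: ward='PED' → outer ELSE → T10
patient=Priya: ward='SURG' → outer ELSE → T10
patient=Quinn: ward='PED' → outer ELSE → T10
patient=Sven: ward='ER' → inner[ELSE] → T9
patient=Uma: ward='PED' → outer ELSE → T10
patient=Vik: ward='SURG' → outer ELSE → T10
patient=Wes: ward='GEN' → inner[systolic >= 139] → T4
patient=Yara: ward='ER' → inner[triage < 3] → T1

T10, T10, T10, T10, T10, T10, T10, T10, T9, T10, T10, T4, T1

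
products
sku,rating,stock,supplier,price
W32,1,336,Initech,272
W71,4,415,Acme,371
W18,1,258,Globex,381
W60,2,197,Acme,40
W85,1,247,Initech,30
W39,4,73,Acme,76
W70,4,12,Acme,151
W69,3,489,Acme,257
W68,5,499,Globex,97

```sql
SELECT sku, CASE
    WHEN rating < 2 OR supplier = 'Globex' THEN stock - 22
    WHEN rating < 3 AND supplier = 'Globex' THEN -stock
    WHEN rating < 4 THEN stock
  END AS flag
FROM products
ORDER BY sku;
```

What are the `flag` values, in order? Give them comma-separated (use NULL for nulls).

236, 314, NULL, 197, 477, 489, NULL, NULL, 225

sku=W18: rating < 2 OR supplier = 'Globex' → 236
sku=W32: rating < 2 OR supplier = 'Globex' → 314
sku=W39: (no match → NULL) → NULL
sku=W60: rating < 4 → 197
sku=W68: rating < 2 OR supplier = 'Globex' → 477
sku=W69: rating < 4 → 489
sku=W70: (no match → NULL) → NULL
sku=W71: (no match → NULL) → NULL
sku=W85: rating < 2 OR supplier = 'Globex' → 225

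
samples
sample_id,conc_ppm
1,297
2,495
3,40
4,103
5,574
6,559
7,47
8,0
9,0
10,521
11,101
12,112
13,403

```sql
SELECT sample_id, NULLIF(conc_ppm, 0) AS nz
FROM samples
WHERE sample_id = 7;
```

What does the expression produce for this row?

47

sample_id = 7: conc_ppm=47.
conc_ppm=47 vs 0: differ → 47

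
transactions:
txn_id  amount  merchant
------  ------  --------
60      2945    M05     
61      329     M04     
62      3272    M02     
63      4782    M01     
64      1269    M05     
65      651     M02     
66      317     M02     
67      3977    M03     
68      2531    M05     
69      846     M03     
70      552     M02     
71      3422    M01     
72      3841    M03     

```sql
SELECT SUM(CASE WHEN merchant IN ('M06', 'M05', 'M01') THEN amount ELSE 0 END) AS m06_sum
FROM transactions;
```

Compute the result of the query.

txn_id=60: ✓ → 2945
txn_id=61: ✗
txn_id=62: ✗
txn_id=63: ✓ → 4782
txn_id=64: ✓ → 1269
txn_id=65: ✗
txn_id=66: ✗
txn_id=67: ✗
txn_id=68: ✓ → 2531
txn_id=69: ✗
txn_id=70: ✗
txn_id=71: ✓ → 3422
txn_id=72: ✗
m06_sum = 2945 + 4782 + 1269 + 2531 + 3422 = 14949

14949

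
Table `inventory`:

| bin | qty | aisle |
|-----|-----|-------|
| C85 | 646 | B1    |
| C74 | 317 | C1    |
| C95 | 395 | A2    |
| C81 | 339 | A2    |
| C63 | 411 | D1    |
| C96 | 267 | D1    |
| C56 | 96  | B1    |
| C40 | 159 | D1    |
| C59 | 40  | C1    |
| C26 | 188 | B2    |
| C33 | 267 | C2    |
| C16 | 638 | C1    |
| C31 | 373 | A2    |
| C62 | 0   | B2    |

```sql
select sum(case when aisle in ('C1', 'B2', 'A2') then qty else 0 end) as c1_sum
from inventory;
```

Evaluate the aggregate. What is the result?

2290

bin=C85: ✗
bin=C74: ✓ → 317
bin=C95: ✓ → 395
bin=C81: ✓ → 339
bin=C63: ✗
bin=C96: ✗
bin=C56: ✗
bin=C40: ✗
bin=C59: ✓ → 40
bin=C26: ✓ → 188
bin=C33: ✗
bin=C16: ✓ → 638
bin=C31: ✓ → 373
bin=C62: ✓ → 0
c1_sum = 317 + 395 + 339 + 40 + 188 + 638 + 373 = 2290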